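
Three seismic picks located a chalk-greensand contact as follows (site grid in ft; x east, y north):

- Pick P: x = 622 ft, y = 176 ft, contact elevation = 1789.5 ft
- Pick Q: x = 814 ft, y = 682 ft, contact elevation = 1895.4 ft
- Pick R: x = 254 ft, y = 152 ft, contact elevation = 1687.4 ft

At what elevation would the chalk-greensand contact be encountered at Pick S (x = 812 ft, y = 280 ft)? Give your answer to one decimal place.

1852.0 ft

Two edge vectors: Pick P→Pick Q = (192, 506, 105.9), Pick P→Pick R = (-368, -24, -102.1).
Normal n = (Pick P→Pick Q) × (Pick P→Pick R) = (-49121, -19368, 181600).
So ∂z/∂x = −n_x/n_z = 0.27049 and ∂z/∂y = −n_y/n_z = 0.10665.
Intercept c from Pick P: 1789.5 − 168.24 − 18.77 = 1602.48.
At (812, 280): z = 219.6 + 29.9 + 1602.48 = 1852.0 ft.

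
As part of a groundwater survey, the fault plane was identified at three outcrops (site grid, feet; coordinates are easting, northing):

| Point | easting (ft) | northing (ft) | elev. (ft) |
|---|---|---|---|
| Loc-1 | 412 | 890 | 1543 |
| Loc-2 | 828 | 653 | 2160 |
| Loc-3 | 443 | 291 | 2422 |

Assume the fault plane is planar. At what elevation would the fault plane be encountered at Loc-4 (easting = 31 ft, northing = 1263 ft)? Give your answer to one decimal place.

754.5 ft

Two edge vectors: Loc-1→Loc-2 = (416, -237, 617), Loc-1→Loc-3 = (31, -599, 879).
Normal n = (Loc-1→Loc-2) × (Loc-1→Loc-3) = (161260, -346537, -241837).
So ∂z/∂easting = −n_x/n_z = 0.666813 and ∂z/∂northing = −n_y/n_z = −1.432936.
Intercept c from Loc-1: 1543 − 274.73 + 1275.31 = 2543.59.
At (31, 1263): z = 20.7 − 1809.8 + 2543.59 = 754.5 ft.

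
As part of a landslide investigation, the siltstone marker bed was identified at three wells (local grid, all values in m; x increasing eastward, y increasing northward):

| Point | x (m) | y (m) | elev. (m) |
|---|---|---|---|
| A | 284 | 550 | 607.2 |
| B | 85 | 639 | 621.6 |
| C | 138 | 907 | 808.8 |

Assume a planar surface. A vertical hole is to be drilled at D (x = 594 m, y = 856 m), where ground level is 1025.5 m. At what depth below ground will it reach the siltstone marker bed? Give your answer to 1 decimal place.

149.5 m

Let the plane be z = a·x + b·y + c.
B−A: −199a + 89b = 14.4;  C−A: −146a + 357b = 201.6.
Solving gives a = 0.22053, b = 0.65490.
Then c = 607.2 − a·284 − b·550 = 184.38.
At (594, 856): z_contact = 131.00 + 560.59 + 184.38 = 875.96 m.
Depth below ground = 1025.5 − 875.96 = 149.5 m.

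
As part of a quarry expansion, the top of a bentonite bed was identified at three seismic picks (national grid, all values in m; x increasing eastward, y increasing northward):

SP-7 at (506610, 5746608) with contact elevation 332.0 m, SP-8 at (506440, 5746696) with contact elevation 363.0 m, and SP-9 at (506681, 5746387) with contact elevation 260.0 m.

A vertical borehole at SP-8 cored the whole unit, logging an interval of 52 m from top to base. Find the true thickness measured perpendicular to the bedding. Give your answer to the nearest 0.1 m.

49.5 m

Let the plane be z = a·x + b·y + c.
SP-8−SP-7: −170a + 88b = 31;  SP-9−SP-7: 71a − 221b = −72.
Solving gives a = −0.01644, b = 0.32051.
|∇z| = √(a²+b²) = 0.32093, so dip δ = arctan(0.32093) = 17.79°.
True thickness = vertical thickness × cos δ = 52 × cos 17.79° = 49.5 m.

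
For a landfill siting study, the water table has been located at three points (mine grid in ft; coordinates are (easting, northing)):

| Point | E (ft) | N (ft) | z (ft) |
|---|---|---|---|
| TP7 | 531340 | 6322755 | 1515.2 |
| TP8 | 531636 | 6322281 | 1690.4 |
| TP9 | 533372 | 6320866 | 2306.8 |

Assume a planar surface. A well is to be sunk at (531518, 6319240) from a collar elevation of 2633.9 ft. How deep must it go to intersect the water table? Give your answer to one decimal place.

40.5 ft

Two edge vectors: TP7→TP8 = (296, -474, 175.2), TP7→TP9 = (2032, -1889, 791.6).
Normal n = (TP7→TP8) × (TP7→TP9) = (-44265.6, 121692.8, 404024).
So ∂z/∂E = −n_x/n_z = 0.109561808 and ∂z/∂N = −n_y/n_z = −0.301201909.
Intercept c from TP7: 1515.2 − 58214.57 + 1904425.87 = 1847726.50.
At (531518, 6319240): z_contact = 58234.07 − 1903367.15 + 1847726.50 = 2593.43 ft.
Depth below ground = 2633.9 − 2593.43 = 40.5 ft.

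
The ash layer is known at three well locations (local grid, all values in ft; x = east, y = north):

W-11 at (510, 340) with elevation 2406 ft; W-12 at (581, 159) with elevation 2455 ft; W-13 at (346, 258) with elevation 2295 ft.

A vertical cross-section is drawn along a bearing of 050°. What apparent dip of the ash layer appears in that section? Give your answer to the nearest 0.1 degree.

27.4°

Two edge vectors: W-11→W-12 = (71, -181, 49), W-11→W-13 = (-164, -82, -111).
Normal n = (W-11→W-12) × (W-11→W-13) = (24109, -155, -35506).
So ∂z/∂x = −n_x/n_z = 0.67901 and ∂z/∂y = −n_y/n_z = −0.00437.
Unit vector along 050° is (sin 50°, cos 50°) = (0.7660, 0.6428).
Slope in that direction = a·(0.7660) + b·(0.6428) = 0.51735.
Apparent dip = arctan|0.51735| = 27.4° (true dip is 34.2°, so apparent ≤ true as expected).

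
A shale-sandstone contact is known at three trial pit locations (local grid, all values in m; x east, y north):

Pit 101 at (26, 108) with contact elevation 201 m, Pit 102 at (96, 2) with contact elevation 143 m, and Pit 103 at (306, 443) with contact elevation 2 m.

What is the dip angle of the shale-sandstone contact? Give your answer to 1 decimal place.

37.4°

Two edge vectors: Pit 101→Pit 102 = (70, -106, -58), Pit 101→Pit 103 = (280, 335, -199).
Normal n = (Pit 101→Pit 102) × (Pit 101→Pit 103) = (40524, -2310, 53130).
So ∂z/∂x = −n_x/n_z = −0.76273 and ∂z/∂y = −n_y/n_z = 0.04348.
Gradient magnitude |∇z| = √(a² + b²) = √(0.58176 + 0.00189) = 0.76397.
True dip = arctan(0.76397) = 37.4°, dipping toward E (azimuth ≈ 093°).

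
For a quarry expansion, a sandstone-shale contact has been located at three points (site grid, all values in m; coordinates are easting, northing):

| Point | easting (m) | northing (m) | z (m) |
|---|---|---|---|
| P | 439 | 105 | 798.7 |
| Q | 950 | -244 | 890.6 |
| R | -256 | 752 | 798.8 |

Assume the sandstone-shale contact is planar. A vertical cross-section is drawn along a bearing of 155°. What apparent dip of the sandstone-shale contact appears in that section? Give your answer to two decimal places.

Two edge vectors: P→Q = (511, -349, 91.9), P→R = (-695, 647, 0.1).
Normal n = (P→Q) × (P→R) = (-59494.2, -63921.6, 88062).
So ∂z/∂easting = −n_x/n_z = 0.67559 and ∂z/∂northing = −n_y/n_z = 0.72587.
Unit vector along 155° is (sin 155°, cos 155°) = (0.4226, -0.9063).
Slope in that direction = a·(0.4226) + b·(-0.9063) = −0.37234.
Apparent dip = arctan|0.37234| = 20.42° (true dip is 44.8°, so apparent ≤ true as expected).

20.42°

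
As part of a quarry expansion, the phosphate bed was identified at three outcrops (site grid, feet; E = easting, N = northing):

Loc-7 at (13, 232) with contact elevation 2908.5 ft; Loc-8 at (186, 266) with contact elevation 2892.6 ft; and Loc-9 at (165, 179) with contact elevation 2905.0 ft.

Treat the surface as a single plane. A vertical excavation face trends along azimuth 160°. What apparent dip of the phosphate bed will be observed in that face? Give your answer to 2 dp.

5.47°

Two edge vectors: Loc-7→Loc-8 = (173, 34, -15.9), Loc-7→Loc-9 = (152, -53, -3.5).
Normal n = (Loc-7→Loc-8) × (Loc-7→Loc-9) = (-961.7, -1811.3, -14337).
So ∂z/∂E = −n_x/n_z = −0.06708 and ∂z/∂N = −n_y/n_z = −0.12634.
Unit vector along 160° is (sin 160°, cos 160°) = (0.3420, -0.9397).
Slope in that direction = a·(0.3420) + b·(-0.9397) = 0.09578.
Apparent dip = arctan|0.09578| = 5.47° (true dip is 8.1°, so apparent ≤ true as expected).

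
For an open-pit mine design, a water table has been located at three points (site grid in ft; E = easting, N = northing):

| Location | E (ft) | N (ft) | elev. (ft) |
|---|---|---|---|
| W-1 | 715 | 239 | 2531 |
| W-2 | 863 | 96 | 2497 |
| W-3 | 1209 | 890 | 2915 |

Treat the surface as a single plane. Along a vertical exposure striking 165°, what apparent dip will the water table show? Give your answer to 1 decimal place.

Let the plane be z = a·E + b·N + c.
W-2−W-1: 148a − 143b = −34;  W-3−W-1: 494a + 651b = 384.
Solving gives a = 0.19629, b = 0.44091.
Unit vector along 165° is (sin 165°, cos 165°) = (0.2588, -0.9659).
Slope in that direction = a·(0.2588) + b·(-0.9659) = −0.37509.
Apparent dip = arctan|0.37509| = 20.6° (true dip is 25.8°, so apparent ≤ true as expected).

20.6°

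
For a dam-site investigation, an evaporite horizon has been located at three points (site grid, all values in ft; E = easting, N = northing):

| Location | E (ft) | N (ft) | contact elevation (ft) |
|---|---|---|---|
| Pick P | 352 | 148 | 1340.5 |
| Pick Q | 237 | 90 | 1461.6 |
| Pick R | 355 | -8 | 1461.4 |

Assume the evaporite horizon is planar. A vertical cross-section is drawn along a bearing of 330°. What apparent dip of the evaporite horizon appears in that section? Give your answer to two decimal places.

19.50°

Two edge vectors: Pick P→Pick Q = (-115, -58, 121.1), Pick P→Pick R = (3, -156, 120.9).
Normal n = (Pick P→Pick Q) × (Pick P→Pick R) = (11879.4, 14266.8, 18114).
So ∂z/∂E = −n_x/n_z = −0.65581 and ∂z/∂N = −n_y/n_z = −0.78761.
Unit vector along 330° is (sin 330°, cos 330°) = (-0.5000, 0.8660).
Slope in that direction = a·(-0.5000) + b·(0.8660) = −0.35419.
Apparent dip = arctan|0.35419| = 19.50° (true dip is 45.7°, so apparent ≤ true as expected).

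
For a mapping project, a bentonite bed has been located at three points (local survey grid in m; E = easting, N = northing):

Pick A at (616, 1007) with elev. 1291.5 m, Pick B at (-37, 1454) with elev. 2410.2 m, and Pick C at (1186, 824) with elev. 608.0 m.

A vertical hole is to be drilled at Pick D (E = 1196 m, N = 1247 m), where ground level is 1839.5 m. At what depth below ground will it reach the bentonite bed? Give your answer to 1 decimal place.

Two edge vectors: Pick A→Pick B = (-653, 447, 1118.7), Pick A→Pick C = (570, -183, -683.5).
Normal n = (Pick A→Pick B) × (Pick A→Pick C) = (-100802.4, 191333.5, -135291).
So ∂z/∂E = −n_x/n_z = −0.745078 and ∂z/∂N = −n_y/n_z = 1.414237.
Intercept c from Pick A: 1291.5 + 458.97 − 1424.14 = 326.33.
At (1196, 1247): z_contact = −891.11 + 1763.55 + 326.33 = 1198.77 m.
Depth below ground = 1839.5 − 1198.77 = 640.7 m.

640.7 m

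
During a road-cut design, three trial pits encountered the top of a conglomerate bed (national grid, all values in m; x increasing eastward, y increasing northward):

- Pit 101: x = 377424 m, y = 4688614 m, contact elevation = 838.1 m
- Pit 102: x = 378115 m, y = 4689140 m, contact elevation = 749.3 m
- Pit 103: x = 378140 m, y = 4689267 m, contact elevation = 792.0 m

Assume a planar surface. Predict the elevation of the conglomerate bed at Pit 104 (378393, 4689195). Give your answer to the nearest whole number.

Let the plane be z = a·x + b·y + c.
Pit 102−Pit 101: 691a + 526b = −88.8;  Pit 103−Pit 101: 716a + 653b = −46.1.
Solving gives a = −0.45220690, b = 0.42523758.
Then c = 838.1 − a·377424 − b·4688614 = −1822263.03.
At (378393, 4689195): z = −171111.9 + 1994021.9 − 1822263.03 = 647.0 m.

647 m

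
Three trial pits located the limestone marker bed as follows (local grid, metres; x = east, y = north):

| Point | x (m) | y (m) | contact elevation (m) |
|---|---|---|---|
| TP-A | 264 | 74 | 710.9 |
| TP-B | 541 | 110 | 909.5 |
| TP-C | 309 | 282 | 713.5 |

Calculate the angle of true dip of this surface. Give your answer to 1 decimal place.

36.9°

Let the plane be z = a·x + b·y + c.
TP-B−TP-A: 277a + 36b = 198.6;  TP-C−TP-A: 45a + 208b = 2.6.
Solving gives a = 0.73604, b = −0.14674.
Gradient magnitude |∇z| = √(a² + b²) = √(0.54175 + 0.02153) = 0.75052.
True dip = arctan(0.75052) = 36.9°, dipping toward WNW (azimuth ≈ 281°).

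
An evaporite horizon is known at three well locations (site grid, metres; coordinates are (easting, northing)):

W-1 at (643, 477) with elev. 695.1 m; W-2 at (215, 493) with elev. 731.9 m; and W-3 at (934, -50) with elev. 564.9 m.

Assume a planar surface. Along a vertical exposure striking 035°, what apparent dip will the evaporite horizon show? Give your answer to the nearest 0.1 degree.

7.0°

Two edge vectors: W-1→W-2 = (-428, 16, 36.8), W-1→W-3 = (291, -527, -130.2).
Normal n = (W-1→W-2) × (W-1→W-3) = (17310.4, -45016.8, 220900).
So ∂z/∂E = −n_x/n_z = −0.07836 and ∂z/∂N = −n_y/n_z = 0.20379.
Unit vector along 035° is (sin 35°, cos 35°) = (0.5736, 0.8192).
Slope in that direction = a·(0.5736) + b·(0.8192) = 0.12199.
Apparent dip = arctan|0.12199| = 7.0° (true dip is 12.3°, so apparent ≤ true as expected).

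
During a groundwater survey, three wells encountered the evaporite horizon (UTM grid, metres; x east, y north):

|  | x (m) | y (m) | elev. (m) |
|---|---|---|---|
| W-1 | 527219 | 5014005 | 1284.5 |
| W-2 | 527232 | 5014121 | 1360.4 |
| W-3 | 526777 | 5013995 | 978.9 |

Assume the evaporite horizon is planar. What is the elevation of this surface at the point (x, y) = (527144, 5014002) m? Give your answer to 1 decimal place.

1231.9 m

Two edge vectors: W-1→W-2 = (13, 116, 75.9), W-1→W-3 = (-442, -10, -305.6).
Normal n = (W-1→W-2) × (W-1→W-3) = (-34690.6, -29575, 51142).
So ∂z/∂x = −n_x/n_z = 0.678319190 and ∂z/∂y = −n_y/n_z = 0.578291815.
Intercept c from W-1: 1284.5 − 357622.76 − 2899558.05 = −3255896.32.
At (527144, 5014002): z = 357571.9 + 2899556.3 − 3255896.32 = 1231.9 m.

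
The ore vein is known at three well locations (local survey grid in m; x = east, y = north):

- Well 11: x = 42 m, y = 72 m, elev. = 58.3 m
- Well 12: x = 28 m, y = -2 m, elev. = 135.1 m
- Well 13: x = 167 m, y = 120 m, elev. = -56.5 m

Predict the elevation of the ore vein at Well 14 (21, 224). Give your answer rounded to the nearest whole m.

Two edge vectors: Well 11→Well 12 = (-14, -74, 76.8), Well 11→Well 13 = (125, 48, -114.8).
Normal n = (Well 11→Well 12) × (Well 11→Well 13) = (4808.8, 7992.8, 8578).
So ∂z/∂x = −n_x/n_z = −0.56060 and ∂z/∂y = −n_y/n_z = −0.93178.
Intercept c from Well 11: 58.3 + 23.55 + 67.09 = 148.93.
At (21, 224): z = −11.8 − 208.7 + 148.93 = -71.6 m.

-72 m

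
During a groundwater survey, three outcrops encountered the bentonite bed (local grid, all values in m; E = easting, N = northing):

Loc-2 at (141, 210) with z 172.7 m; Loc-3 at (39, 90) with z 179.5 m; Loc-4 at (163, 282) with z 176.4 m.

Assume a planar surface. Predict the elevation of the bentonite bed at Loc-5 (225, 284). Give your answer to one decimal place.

164.3 m

Two edge vectors: Loc-2→Loc-3 = (-102, -120, 6.8), Loc-2→Loc-4 = (22, 72, 3.7).
Normal n = (Loc-2→Loc-3) × (Loc-2→Loc-4) = (-933.6, 527, -4704).
So ∂z/∂E = −n_x/n_z = −0.19847 and ∂z/∂N = −n_y/n_z = 0.11203.
Intercept c from Loc-2: 172.7 + 27.98 − 23.53 = 177.16.
At (225, 284): z = −44.7 + 31.8 + 177.16 = 164.3 m.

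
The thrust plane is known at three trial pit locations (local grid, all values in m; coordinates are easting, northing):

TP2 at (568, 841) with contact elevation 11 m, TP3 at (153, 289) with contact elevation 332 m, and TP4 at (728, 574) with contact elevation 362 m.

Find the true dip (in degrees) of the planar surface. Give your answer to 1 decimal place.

Let the plane be z = a·easting + b·northing + c.
TP3−TP2: −415a − 552b = 321;  TP4−TP2: 160a − 267b = 351.
Solving gives a = 0.54260, b = −0.98945.
Gradient magnitude |∇z| = √(a² + b²) = √(0.29441 + 0.97902) = 1.12846.
True dip = arctan(1.12846) = 48.5°, dipping toward NNW (azimuth ≈ 331°).

48.5°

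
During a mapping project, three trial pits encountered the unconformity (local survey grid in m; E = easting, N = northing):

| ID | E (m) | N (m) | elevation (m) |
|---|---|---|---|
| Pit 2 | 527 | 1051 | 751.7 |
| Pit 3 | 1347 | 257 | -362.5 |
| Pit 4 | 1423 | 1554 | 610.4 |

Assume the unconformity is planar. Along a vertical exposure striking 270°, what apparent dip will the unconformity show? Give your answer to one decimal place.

Let the plane be z = a·E + b·N + c.
Pit 3−Pit 2: 820a − 794b = −1114.2;  Pit 4−Pit 2: 896a + 503b = −141.3.
Solving gives a = −0.59849, b = 0.78519.
Unit vector along 270° is (sin 270°, cos 270°) = (-1.0000, -0.0000).
Slope in that direction = a·(-1.0000) + b·(-0.0000) = 0.59849.
Apparent dip = arctan|0.59849| = 30.9° (true dip is 44.6°, so apparent ≤ true as expected).

30.9°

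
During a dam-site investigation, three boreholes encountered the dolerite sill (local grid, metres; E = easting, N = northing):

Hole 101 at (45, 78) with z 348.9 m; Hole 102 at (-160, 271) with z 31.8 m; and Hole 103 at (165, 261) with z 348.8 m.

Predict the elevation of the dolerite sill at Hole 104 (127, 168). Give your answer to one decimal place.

370.8 m

Let the plane be z = a·E + b·N + c.
Hole 102−Hole 101: −205a + 193b = −317.1;  Hole 103−Hole 101: 120a + 183b = −0.1.
Solving gives a = 0.95608, b = −0.62748.
Then c = 348.9 − a·45 − b·78 = 354.82.
At (127, 168): z = 121.4 − 105.4 + 354.82 = 370.8 m.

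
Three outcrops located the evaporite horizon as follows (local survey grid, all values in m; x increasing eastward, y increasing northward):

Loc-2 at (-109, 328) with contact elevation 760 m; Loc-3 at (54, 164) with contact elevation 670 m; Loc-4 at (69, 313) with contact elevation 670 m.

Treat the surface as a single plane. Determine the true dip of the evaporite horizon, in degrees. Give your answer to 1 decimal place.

26.7°

Two edge vectors: Loc-2→Loc-3 = (163, -164, -90), Loc-2→Loc-4 = (178, -15, -90).
Normal n = (Loc-2→Loc-3) × (Loc-2→Loc-4) = (13410, -1350, 26747).
So ∂z/∂x = −n_x/n_z = −0.50136 and ∂z/∂y = −n_y/n_z = 0.05047.
Gradient magnitude |∇z| = √(a² + b²) = √(0.25137 + 0.00255) = 0.50390.
True dip = arctan(0.50390) = 26.7°, dipping toward E (azimuth ≈ 096°).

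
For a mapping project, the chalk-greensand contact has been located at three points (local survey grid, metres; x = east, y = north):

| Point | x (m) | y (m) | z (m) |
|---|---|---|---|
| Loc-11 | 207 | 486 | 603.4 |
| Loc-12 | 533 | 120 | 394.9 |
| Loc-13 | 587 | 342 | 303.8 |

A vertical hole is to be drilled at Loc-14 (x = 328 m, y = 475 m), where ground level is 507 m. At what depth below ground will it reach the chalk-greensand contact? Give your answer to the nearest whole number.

Let the plane be z = a·x + b·y + c.
Loc-12−Loc-11: 326a − 366b = −208.5;  Loc-13−Loc-11: 380a − 144b = −299.6.
Solving gives a = −0.86426, b = −0.20013.
Then c = 603.4 − a·207 − b·486 = 879.57.
At (328, 475): z_contact = −283.5 − 95.1 + 879.57 = 501.0 m.
Depth below ground = 507 − 501.0 = 6 m.

6 m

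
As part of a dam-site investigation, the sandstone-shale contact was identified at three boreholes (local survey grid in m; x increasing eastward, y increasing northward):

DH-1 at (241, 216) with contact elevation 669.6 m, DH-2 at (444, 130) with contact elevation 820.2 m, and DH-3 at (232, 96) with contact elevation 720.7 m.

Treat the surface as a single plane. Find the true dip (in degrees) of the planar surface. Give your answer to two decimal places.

Two edge vectors: DH-1→DH-2 = (203, -86, 150.6), DH-1→DH-3 = (-9, -120, 51.1).
Normal n = (DH-1→DH-2) × (DH-1→DH-3) = (13677.4, -11728.7, -25134).
So ∂z/∂x = −n_x/n_z = 0.54418 and ∂z/∂y = −n_y/n_z = −0.46665.
Gradient magnitude |∇z| = √(a² + b²) = √(0.29613 + 0.21776) = 0.71686.
True dip = arctan(0.71686) = 35.64°, dipping toward NW (azimuth ≈ 311°).

35.64°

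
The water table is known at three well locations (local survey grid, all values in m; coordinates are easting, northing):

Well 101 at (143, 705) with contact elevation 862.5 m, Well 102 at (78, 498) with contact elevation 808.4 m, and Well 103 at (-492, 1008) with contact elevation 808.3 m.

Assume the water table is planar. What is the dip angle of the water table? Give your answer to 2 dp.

15.31°

Two edge vectors: Well 101→Well 102 = (-65, -207, -54.1), Well 101→Well 103 = (-635, 303, -54.2).
Normal n = (Well 101→Well 102) × (Well 101→Well 103) = (27611.7, 30830.5, -151140).
So ∂z/∂easting = −n_x/n_z = 0.18269 and ∂z/∂northing = −n_y/n_z = 0.20399.
Gradient magnitude |∇z| = √(a² + b²) = √(0.03338 + 0.04161) = 0.27384.
True dip = arctan(0.27384) = 15.31°, dipping toward SW (azimuth ≈ 222°).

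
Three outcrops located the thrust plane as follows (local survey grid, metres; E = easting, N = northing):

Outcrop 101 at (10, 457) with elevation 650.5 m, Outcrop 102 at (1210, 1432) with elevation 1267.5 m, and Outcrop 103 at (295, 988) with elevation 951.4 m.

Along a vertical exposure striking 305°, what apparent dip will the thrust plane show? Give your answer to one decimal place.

12.3°

Two edge vectors: Outcrop 101→Outcrop 102 = (1200, 975, 617), Outcrop 101→Outcrop 103 = (285, 531, 300.9).
Normal n = (Outcrop 101→Outcrop 102) × (Outcrop 101→Outcrop 103) = (-34249.5, -185235, 359325).
So ∂z/∂E = −n_x/n_z = 0.09532 and ∂z/∂N = −n_y/n_z = 0.51551.
Unit vector along 305° is (sin 305°, cos 305°) = (-0.8192, 0.5736).
Slope in that direction = a·(-0.8192) + b·(0.5736) = 0.21760.
Apparent dip = arctan|0.21760| = 12.3° (true dip is 27.7°, so apparent ≤ true as expected).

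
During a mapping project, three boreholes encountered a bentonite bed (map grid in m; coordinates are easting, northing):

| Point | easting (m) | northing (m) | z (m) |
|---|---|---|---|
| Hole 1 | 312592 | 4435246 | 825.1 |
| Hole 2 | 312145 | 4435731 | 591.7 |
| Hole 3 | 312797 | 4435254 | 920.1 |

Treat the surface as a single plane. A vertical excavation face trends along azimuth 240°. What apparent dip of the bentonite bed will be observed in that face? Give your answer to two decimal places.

20.65°

Let the plane be z = a·easting + b·northing + c.
Hole 2−Hole 1: −447a + 485b = −233.4;  Hole 3−Hole 1: 205a + 8b = 95.
Solving gives a = 0.46545, b = −0.05225.
Unit vector along 240° is (sin 240°, cos 240°) = (-0.8660, -0.5000).
Slope in that direction = a·(-0.8660) + b·(-0.5000) = −0.37697.
Apparent dip = arctan|0.37697| = 20.65° (true dip is 25.1°, so apparent ≤ true as expected).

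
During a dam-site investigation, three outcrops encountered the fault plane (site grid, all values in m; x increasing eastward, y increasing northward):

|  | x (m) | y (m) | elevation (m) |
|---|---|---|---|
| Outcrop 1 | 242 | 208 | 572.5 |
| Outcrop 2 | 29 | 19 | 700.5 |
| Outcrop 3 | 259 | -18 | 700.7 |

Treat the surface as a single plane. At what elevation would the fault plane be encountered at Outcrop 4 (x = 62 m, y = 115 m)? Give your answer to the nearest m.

Two edge vectors: Outcrop 1→Outcrop 2 = (-213, -189, 128), Outcrop 1→Outcrop 3 = (17, -226, 128.2).
Normal n = (Outcrop 1→Outcrop 2) × (Outcrop 1→Outcrop 3) = (4698.2, 29482.6, 51351).
So ∂z/∂x = −n_x/n_z = −0.09149 and ∂z/∂y = −n_y/n_z = −0.57414.
Intercept c from Outcrop 1: 572.5 + 22.14 + 119.42 = 714.06.
At (62, 115): z = −5.7 − 66.0 + 714.06 = 642.4 m.

642 m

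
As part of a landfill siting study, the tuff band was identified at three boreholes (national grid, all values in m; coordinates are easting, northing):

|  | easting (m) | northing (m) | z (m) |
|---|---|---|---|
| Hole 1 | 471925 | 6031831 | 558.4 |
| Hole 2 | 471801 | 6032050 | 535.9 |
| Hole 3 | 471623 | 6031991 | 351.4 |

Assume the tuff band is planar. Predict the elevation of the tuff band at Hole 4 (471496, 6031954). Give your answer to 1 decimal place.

221.8 m

Let the plane be z = a·easting + b·northing + c.
Hole 2−Hole 1: −124a + 219b = −22.5;  Hole 3−Hole 1: −302a + 160b = −207.
Solving gives a = 0.901399628, b = 0.407641799.
Then c = 558.4 − a·471925 − b·6031831 = −2883661.06.
At (471496, 6031954): z = 425006.3 + 2458876.6 − 2883661.06 = 221.8 m.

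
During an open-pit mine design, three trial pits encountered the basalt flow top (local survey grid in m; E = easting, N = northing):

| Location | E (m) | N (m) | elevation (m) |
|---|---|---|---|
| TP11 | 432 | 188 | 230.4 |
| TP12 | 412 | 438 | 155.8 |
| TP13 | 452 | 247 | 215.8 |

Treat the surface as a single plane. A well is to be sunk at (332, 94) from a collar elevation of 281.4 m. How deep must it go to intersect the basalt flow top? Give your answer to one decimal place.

Let the plane be z = a·E + b·N + c.
TP12−TP11: −20a + 250b = −74.6;  TP13−TP11: 20a + 59b = −14.6.
Solving gives a = 0.12159, b = −0.28867.
Then c = 230.4 − a·432 − b·188 = 232.15.
At (332, 94): z_contact = 40.37 − 27.14 + 232.15 = 245.38 m.
Depth below ground = 281.4 − 245.38 = 36.0 m.

36.0 m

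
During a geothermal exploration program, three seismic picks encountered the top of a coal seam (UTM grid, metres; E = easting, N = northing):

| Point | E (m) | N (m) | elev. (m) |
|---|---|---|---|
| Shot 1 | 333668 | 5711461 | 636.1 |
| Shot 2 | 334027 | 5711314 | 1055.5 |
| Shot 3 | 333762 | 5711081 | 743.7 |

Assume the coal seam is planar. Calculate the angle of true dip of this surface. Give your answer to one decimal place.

Let the plane be z = a·E + b·N + c.
Shot 2−Shot 1: 359a − 147b = 419.4;  Shot 3−Shot 1: 94a − 380b = 107.6.
Solving gives a = 1.17090, b = 0.00649.
Gradient magnitude |∇z| = √(a² + b²) = √(1.37101 + 0.00004) = 1.17092.
True dip = arctan(1.17092) = 49.5°, dipping toward W (azimuth ≈ 270°).

49.5°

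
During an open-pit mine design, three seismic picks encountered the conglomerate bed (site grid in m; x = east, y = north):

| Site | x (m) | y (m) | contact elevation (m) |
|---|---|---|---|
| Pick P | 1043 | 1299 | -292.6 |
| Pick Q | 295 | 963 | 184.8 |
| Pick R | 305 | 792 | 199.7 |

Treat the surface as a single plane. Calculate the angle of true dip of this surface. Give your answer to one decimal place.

Two edge vectors: Pick P→Pick Q = (-748, -336, 477.4), Pick P→Pick R = (-738, -507, 492.3).
Normal n = (Pick P→Pick Q) × (Pick P→Pick R) = (76629, 15919.2, 131268).
So ∂z/∂x = −n_x/n_z = −0.58376 and ∂z/∂y = −n_y/n_z = −0.12127.
Gradient magnitude |∇z| = √(a² + b²) = √(0.34078 + 0.01471) = 0.59622.
True dip = arctan(0.59622) = 30.8°, dipping toward ENE (azimuth ≈ 078°).

30.8°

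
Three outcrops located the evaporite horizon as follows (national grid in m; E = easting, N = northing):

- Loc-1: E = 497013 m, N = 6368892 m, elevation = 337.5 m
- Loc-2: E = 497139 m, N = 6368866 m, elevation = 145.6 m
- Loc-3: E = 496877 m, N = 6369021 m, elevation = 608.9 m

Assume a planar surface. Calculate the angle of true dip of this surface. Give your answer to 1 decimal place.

56.8°

Let the plane be z = a·E + b·N + c.
Loc-2−Loc-1: 126a − 26b = −191.9;  Loc-3−Loc-1: −136a + 129b = 271.4.
Solving gives a = −1.39163, b = 0.63674.
Gradient magnitude |∇z| = √(a² + b²) = √(1.93662 + 0.40543) = 1.53038.
True dip = arctan(1.53038) = 56.8°, dipping toward ESE (azimuth ≈ 115°).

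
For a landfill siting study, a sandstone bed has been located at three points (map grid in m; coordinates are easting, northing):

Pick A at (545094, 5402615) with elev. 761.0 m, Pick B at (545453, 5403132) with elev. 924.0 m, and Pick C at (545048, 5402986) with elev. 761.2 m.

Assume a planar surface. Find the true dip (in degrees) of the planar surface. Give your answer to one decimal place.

21.2°

Two edge vectors: Pick A→Pick B = (359, 517, 163), Pick A→Pick C = (-46, 371, 0.2).
Normal n = (Pick A→Pick B) × (Pick A→Pick C) = (-60369.6, -7569.8, 156971).
So ∂z/∂easting = −n_x/n_z = 0.38459 and ∂z/∂northing = −n_y/n_z = 0.04822.
Gradient magnitude |∇z| = √(a² + b²) = √(0.14791 + 0.00233) = 0.38760.
True dip = arctan(0.38760) = 21.2°, dipping toward W (azimuth ≈ 263°).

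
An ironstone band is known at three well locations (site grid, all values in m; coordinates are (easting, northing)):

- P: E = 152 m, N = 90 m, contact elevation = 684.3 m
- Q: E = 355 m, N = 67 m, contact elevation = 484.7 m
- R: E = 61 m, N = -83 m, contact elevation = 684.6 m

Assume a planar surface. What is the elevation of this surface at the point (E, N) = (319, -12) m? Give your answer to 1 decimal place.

479.7 m

Two edge vectors: P→Q = (203, -23, -199.6), P→R = (-91, -173, 0.3).
Normal n = (P→Q) × (P→R) = (-34537.7, 18102.7, -37212).
So ∂z/∂E = −n_x/n_z = −0.92813 and ∂z/∂N = −n_y/n_z = 0.48647.
Intercept c from P: 684.3 + 141.08 − 43.78 = 781.59.
At (319, -12): z = −296.1 − 5.8 + 781.59 = 479.7 m.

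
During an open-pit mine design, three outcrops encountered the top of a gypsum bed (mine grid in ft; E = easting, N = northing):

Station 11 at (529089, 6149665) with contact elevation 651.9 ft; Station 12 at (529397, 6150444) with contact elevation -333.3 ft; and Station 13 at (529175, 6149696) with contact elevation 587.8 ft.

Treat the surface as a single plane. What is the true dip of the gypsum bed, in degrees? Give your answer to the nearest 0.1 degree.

49.7°

Let the plane be z = a·E + b·N + c.
Station 12−Station 11: 308a + 779b = −985.2;  Station 13−Station 11: 86a + 31b = −64.1.
Solving gives a = −0.33758, b = −1.13123.
Gradient magnitude |∇z| = √(a² + b²) = √(0.11396 + 1.27967) = 1.18052.
True dip = arctan(1.18052) = 49.7°, dipping toward NNE (azimuth ≈ 017°).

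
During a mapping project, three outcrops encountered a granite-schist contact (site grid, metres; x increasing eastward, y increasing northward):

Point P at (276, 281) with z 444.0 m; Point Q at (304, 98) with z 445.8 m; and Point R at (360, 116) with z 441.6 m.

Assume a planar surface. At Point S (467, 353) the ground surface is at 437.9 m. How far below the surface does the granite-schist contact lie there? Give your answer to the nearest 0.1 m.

8.4 m

Two edge vectors: Point P→Point Q = (28, -183, 1.8), Point P→Point R = (84, -165, -2.4).
Normal n = (Point P→Point Q) × (Point P→Point R) = (736.2, 218.4, 10752).
So ∂z/∂x = −n_x/n_z = −0.06847 and ∂z/∂y = −n_y/n_z = −0.02031.
Intercept c from Point P: 444 + 18.90 + 5.71 = 468.61.
At (467, 353): z_contact = −31.98 − 7.17 + 468.61 = 429.46 m.
Depth below ground = 437.9 − 429.46 = 8.4 m.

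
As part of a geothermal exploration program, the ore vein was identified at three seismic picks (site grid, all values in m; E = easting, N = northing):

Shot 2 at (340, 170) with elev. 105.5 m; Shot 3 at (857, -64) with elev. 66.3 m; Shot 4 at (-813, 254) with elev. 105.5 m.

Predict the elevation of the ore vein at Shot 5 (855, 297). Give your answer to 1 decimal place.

Two edge vectors: Shot 2→Shot 3 = (517, -234, -39.2), Shot 2→Shot 4 = (-1153, 84, 0).
Normal n = (Shot 2→Shot 3) × (Shot 2→Shot 4) = (3292.8, 45197.6, -226374).
So ∂z/∂E = −n_x/n_z = 0.01455 and ∂z/∂N = −n_y/n_z = 0.19966.
Intercept c from Shot 2: 105.5 − 4.95 − 33.94 = 66.61.
At (855, 297): z = 12.4 + 59.3 + 66.61 = 138.3 m.

138.3 m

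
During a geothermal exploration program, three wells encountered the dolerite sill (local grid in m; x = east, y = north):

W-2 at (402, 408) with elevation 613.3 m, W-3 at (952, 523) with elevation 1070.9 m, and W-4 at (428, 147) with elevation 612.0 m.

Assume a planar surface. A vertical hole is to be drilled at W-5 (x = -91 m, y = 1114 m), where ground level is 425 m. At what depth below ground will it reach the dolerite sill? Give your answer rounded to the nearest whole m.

152 m

Two edge vectors: W-2→W-3 = (550, 115, 457.6), W-2→W-4 = (26, -261, -1.3).
Normal n = (W-2→W-3) × (W-2→W-4) = (119284.1, 12612.6, -146540).
So ∂z/∂x = −n_x/n_z = 0.81400 and ∂z/∂y = −n_y/n_z = 0.08607.
Intercept c from W-2: 613.3 − 327.23 − 35.12 = 250.95.
At (-91, 1114): z_contact = −74.1 + 95.9 + 250.95 = 272.8 m.
Depth below ground = 425 − 272.8 = 152 m.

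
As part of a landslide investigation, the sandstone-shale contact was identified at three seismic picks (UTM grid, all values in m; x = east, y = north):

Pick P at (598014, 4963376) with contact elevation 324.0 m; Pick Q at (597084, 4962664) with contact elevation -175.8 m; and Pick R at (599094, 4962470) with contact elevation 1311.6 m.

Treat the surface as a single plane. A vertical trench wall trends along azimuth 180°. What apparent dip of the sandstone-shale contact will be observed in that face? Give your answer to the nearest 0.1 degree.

13.2°

Two edge vectors: Pick P→Pick Q = (-930, -712, -499.8), Pick P→Pick R = (1080, -906, 987.6).
Normal n = (Pick P→Pick Q) × (Pick P→Pick R) = (-1155990, 378684, 1611540).
So ∂z/∂x = −n_x/n_z = 0.71732 and ∂z/∂y = −n_y/n_z = −0.23498.
Unit vector along 180° is (sin 180°, cos 180°) = (0.0000, -1.0000).
Slope in that direction = a·(0.0000) + b·(-1.0000) = 0.23498.
Apparent dip = arctan|0.23498| = 13.2° (true dip is 37.0°, so apparent ≤ true as expected).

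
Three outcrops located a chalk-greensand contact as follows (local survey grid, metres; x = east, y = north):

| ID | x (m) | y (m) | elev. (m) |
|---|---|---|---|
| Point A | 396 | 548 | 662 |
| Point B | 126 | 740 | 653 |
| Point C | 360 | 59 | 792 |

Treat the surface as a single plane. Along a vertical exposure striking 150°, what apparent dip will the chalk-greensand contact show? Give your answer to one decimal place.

Two edge vectors: Point A→Point B = (-270, 192, -9), Point A→Point C = (-36, -489, 130).
Normal n = (Point A→Point B) × (Point A→Point C) = (20559, 35424, 138942).
So ∂z/∂x = −n_x/n_z = −0.14797 and ∂z/∂y = −n_y/n_z = −0.25496.
Unit vector along 150° is (sin 150°, cos 150°) = (0.5000, -0.8660).
Slope in that direction = a·(0.5000) + b·(-0.8660) = 0.14681.
Apparent dip = arctan|0.14681| = 8.4° (true dip is 16.4°, so apparent ≤ true as expected).

8.4°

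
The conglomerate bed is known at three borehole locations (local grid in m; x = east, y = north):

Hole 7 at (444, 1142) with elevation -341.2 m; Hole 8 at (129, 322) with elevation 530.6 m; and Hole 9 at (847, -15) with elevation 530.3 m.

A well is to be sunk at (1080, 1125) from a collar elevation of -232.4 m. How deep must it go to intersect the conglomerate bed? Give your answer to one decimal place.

362.6 m

Let the plane be z = a·x + b·y + c.
Hole 8−Hole 7: −315a − 820b = 871.8;  Hole 9−Hole 7: 403a − 1157b = 871.5.
Solving gives a = −0.423135, b = −0.900625.
Then c = -341.2 − a·444 − b·1142 = 875.19.
At (1080, 1125): z_contact = −456.99 − 1013.20 + 875.19 = -595.00 m.
Depth below ground = -232.4 − (-595.00) = 362.6 m.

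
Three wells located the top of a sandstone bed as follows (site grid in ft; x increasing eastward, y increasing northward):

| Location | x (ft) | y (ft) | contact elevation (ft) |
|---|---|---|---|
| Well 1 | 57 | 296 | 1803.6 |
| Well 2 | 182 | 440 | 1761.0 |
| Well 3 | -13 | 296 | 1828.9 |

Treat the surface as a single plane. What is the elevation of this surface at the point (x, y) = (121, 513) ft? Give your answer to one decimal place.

1784.4 ft

Let the plane be z = a·x + b·y + c.
Well 2−Well 1: 125a + 144b = −42.6;  Well 3−Well 1: −70a + 0b = 25.3.
Solving gives a = −0.36143, b = 0.01791.
Then c = 1803.6 − a·57 − b·296 = 1818.90.
At (121, 513): z = −43.7 + 9.2 + 1818.90 = 1784.4 ft.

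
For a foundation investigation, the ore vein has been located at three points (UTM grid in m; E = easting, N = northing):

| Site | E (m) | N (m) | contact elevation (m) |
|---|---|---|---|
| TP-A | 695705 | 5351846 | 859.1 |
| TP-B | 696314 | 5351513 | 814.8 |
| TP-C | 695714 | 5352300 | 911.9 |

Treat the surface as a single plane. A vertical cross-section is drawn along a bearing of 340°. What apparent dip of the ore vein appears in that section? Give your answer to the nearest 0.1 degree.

Let the plane be z = a·E + b·N + c.
TP-B−TP-A: 609a − 333b = −44.3;  TP-C−TP-A: 9a + 454b = 52.8.
Solving gives a = −0.00905, b = 0.11648.
Unit vector along 340° is (sin 340°, cos 340°) = (-0.3420, 0.9397).
Slope in that direction = a·(-0.3420) + b·(0.9397) = 0.11255.
Apparent dip = arctan|0.11255| = 6.4° (true dip is 6.7°, so apparent ≤ true as expected).

6.4°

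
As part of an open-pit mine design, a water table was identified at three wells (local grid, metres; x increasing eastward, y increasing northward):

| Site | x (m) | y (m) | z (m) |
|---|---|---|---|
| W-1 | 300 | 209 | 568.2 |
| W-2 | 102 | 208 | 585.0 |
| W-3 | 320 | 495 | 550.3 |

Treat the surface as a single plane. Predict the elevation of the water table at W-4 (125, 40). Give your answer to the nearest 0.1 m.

592.6 m

Two edge vectors: W-1→W-2 = (-198, -1, 16.8), W-1→W-3 = (20, 286, -17.9).
Normal n = (W-1→W-2) × (W-1→W-3) = (-4786.9, -3208.2, -56608).
So ∂z/∂x = −n_x/n_z = −0.08456 and ∂z/∂y = −n_y/n_z = −0.05667.
Intercept c from W-1: 568.2 + 25.37 + 11.84 = 605.41.
At (125, 40): z = −10.6 − 2.3 + 605.41 = 592.6 m.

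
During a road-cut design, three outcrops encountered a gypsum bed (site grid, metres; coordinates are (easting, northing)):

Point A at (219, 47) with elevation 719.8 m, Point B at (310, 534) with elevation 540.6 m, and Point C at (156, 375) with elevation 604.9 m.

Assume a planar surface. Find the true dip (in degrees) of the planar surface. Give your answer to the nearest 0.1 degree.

Two edge vectors: Point A→Point B = (91, 487, -179.2), Point A→Point C = (-63, 328, -114.9).
Normal n = (Point A→Point B) × (Point A→Point C) = (2821.3, 21745.5, 60529).
So ∂z/∂E = −n_x/n_z = −0.04661 and ∂z/∂N = −n_y/n_z = −0.35926.
Gradient magnitude |∇z| = √(a² + b²) = √(0.00217 + 0.12907) = 0.36227.
True dip = arctan(0.36227) = 19.9°, dipping toward N (azimuth ≈ 007°).

19.9°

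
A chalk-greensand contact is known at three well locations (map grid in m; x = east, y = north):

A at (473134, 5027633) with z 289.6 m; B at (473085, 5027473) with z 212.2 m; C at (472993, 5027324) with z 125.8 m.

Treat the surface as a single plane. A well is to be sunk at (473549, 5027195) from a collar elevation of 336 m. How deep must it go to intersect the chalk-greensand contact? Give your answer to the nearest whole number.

Two edge vectors: A→B = (-49, -160, -77.4), A→C = (-141, -309, -163.8).
Normal n = (A→B) × (A→C) = (2291.4, 2887.2, -7419).
So ∂z/∂x = −n_x/n_z = 0.30885564 and ∂z/∂y = −n_y/n_z = 0.38916296.
Intercept c from A: 289.6 − 146130.10 − 1956568.54 = −2102409.04.
At (473549, 5027195): z_contact = 146258.3 + 1956398.1 − 2102409.04 = 247.3 m.
Depth below ground = 336 − 247.3 = 89 m.

89 m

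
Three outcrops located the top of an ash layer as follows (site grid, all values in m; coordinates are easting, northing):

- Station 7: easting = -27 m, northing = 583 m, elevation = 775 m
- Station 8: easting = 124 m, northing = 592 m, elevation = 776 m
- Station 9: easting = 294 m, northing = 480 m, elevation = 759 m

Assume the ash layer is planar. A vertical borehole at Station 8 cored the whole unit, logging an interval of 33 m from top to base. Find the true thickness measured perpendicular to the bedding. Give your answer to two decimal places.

32.64 m

Two edge vectors: Station 7→Station 8 = (151, 9, 1), Station 7→Station 9 = (321, -103, -16).
Normal n = (Station 7→Station 8) × (Station 7→Station 9) = (-41, 2737, -18442).
So ∂z/∂easting = −n_x/n_z = −0.00222 and ∂z/∂northing = −n_y/n_z = 0.14841.
|∇z| = √(a²+b²) = 0.14843, so dip δ = arctan(0.14843) = 8.44°.
True thickness = vertical thickness × cos δ = 33 × cos 8.44° = 32.64 m.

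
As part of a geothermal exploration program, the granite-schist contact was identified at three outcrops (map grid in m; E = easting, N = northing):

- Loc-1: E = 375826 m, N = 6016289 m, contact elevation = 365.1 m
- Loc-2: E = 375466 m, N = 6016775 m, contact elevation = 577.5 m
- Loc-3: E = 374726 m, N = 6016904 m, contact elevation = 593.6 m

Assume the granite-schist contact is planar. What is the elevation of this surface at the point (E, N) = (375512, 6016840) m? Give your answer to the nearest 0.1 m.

Two edge vectors: Loc-1→Loc-2 = (-360, 486, 212.4), Loc-1→Loc-3 = (-1100, 615, 228.5).
Normal n = (Loc-1→Loc-2) × (Loc-1→Loc-3) = (-19575, -151380, 313200).
So ∂z/∂E = −n_x/n_z = 0.062500000 and ∂z/∂N = −n_y/n_z = 0.483333333.
Intercept c from Loc-1: 365.1 − 23489.12 − 2907873.02 = −2930997.04.
At (375512, 6016840): z = 23469.5 + 2908139.3 − 2930997.04 = 611.8 m.

611.8 m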